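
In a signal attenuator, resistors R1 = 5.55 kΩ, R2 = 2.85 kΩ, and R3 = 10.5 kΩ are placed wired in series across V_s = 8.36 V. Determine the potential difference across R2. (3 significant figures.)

Series total: ΣR = 5.55 + 2.85 + 10.5 = 18.90 kΩ.
V = V_s · R/ΣR = 8.36 × 0.1508 = 1.261 V.

V ≈ 1.26 V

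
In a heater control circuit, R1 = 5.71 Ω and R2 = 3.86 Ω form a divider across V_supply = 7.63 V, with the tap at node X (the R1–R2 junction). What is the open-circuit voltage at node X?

V_th ≈ 3.08 V

With X open, the divider is unloaded: V_th = 7.63 × 3.86/9.570 = 3.078 V.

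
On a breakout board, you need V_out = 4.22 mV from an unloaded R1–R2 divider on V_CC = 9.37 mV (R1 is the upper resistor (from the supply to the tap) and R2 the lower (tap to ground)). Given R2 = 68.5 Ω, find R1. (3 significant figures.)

Required fraction k = V_out/V_CC = 0.4504.
R1 = R2·(1/k − 1) = 68.5 × 1.220 = 83.60 Ω.

R1 ≈ 83.6 Ω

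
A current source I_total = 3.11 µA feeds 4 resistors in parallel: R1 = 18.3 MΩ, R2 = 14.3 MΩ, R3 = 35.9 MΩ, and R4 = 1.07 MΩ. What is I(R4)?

Total conductance ΣG = 1/18.3 + 1/14.3 + 1/35.9 + 1/1.07 = 1.087 (units of 1/MΩ).
Current divider: I(R4) = I_total · G_k/ΣG = 3.11 × (0.9346/1.087) = 3.11 × 0.8598 = 2.674 µA.

I ≈ 2.67 µA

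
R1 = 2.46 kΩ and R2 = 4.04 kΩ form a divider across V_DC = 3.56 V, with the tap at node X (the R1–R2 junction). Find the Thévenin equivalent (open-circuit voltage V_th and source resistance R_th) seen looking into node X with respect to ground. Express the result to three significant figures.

V_th ≈ 2.21 V, R_th ≈ 1.53 kΩ

Open-circuit (no load on X): V_th = V_DC · R2/(R1 + R2) = 3.56 × 4.04/(2.460 + 4.04) = 2.213 V.
Looking into X with the source shorted: R_th = R1·R2/(R1+R2) = 2.460 × 4.04/6.500 = 1.529 kΩ.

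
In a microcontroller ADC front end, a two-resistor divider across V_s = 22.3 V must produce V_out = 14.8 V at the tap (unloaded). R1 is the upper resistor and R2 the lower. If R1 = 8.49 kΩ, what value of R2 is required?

R2 ≈ 16.8 kΩ

The divider ratio is R2/(R1+R2) = 14.8/22.3 = 0.6637.
Rearranging, R2 = R1·k/(1−k) = 8.49 × 1.973 = 16.75 kΩ.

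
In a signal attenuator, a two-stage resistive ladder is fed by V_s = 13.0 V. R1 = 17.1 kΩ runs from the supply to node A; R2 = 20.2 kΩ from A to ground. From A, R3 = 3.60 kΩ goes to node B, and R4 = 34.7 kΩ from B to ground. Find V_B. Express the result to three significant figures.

Node A sees R2 in parallel with the series input of stage 2, R3 + R4 = 38.30 kΩ.
R2 ‖ (R3+R4) = 13.22 kΩ.
First divider: V_A = V_s · 13.22/(17.1 + 13.22) = 5.669 V.
Stage 2 is unloaded, so V_B = V_A · R4/(R3+R4) = 5.669 × 34.7/38.30 = 5.137 V.

V_B ≈ 5.14 V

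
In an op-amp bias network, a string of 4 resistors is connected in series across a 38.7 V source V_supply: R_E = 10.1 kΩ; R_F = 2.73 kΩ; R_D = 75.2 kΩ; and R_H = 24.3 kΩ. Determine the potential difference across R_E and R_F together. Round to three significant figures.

Total series resistance ΣR = 10.1 + 2.73 + 75.2 + 24.3 = 112.3 kΩ.
R_{R_E..R_F} = 10.1 + 2.73 = 12.83 kΩ.
V = V_supply · R/ΣR = 38.7 × 0.1142 = 4.420 V.

V ≈ 4.42 V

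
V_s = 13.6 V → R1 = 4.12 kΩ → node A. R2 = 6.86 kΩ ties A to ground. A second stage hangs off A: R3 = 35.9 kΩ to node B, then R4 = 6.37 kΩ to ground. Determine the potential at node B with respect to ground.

The second stage (R3 + R4 = 42.27 kΩ) loads node A in parallel with R2.
Effective lower resistance at A: R2 ‖ 42.27 = 5.902 kΩ.
So V_A = 13.6 × 0.5889 = 8.009 V.
Then the unloaded second divider: V_B = V_A × R4/(R3+R4) = 8.009 × 0.1507 = 1.207 V.

V_B ≈ 1.21 V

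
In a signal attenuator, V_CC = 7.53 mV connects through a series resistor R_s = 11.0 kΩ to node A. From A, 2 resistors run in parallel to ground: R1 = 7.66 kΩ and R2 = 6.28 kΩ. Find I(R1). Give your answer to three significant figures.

Parallel bank: R_p = 1/(1/7.66 + 1/6.28) = 3.451 kΩ.
V_A = 7.53 × 3.451/14.45 = 1.798 mV.
Branch current I = V_A/R1 = 1.798/7.66 = 0.2347 µA.
(Equivalently: I_total = 0.5211 µA, then current-divider fraction G_k/ΣG = 0.4505.)

I ≈ 0.235 µA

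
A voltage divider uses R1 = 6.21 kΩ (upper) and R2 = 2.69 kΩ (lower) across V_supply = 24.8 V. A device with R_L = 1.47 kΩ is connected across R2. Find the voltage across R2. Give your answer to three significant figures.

V_out ≈ 3.29 V

The load sits in parallel with R2, giving an effective lower resistance R2' = R2·R_L/(R2+R_L) = 0.9506 kΩ.
Then V_out = V_supply · R2'/(R1 + R2') = 24.8 × 0.9506/7.161 = 3.292 V.
(Unloaded it would be 7.50 V; the load pulls it down.)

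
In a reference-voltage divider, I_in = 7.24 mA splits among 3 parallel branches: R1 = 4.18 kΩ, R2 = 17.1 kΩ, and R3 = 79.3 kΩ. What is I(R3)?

ΣG = 1/4.18 + 1/17.1 + 1/79.3 = 0.3103.
R3 takes the fraction G_k/ΣG = 0.01261/0.3103 = 0.04064, so I = 7.24 × 0.04064 = 0.2942 mA.

I ≈ 0.294 mA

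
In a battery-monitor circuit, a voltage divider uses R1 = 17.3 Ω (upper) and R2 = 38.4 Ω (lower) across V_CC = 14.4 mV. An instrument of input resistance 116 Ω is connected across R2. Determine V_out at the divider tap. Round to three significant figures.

V_out ≈ 9.00 mV

R2 ‖ R_L = (38.4 × 116)/(38.4 + 116) = 28.85 Ω.
Then V_out = V_CC · R2'/(R1 + R2') = 14.4 × 28.85/46.15 = 9.002 mV.
(Unloaded it would be 9.93 mV; the load pulls it down.)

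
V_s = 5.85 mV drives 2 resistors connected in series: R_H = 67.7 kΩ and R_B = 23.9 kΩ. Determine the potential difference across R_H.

V ≈ 4.32 mV

ΣR = 67.7 + 23.9 = 91.60 kΩ.
Voltage divider: V = V_s · (67.70 / 91.60) = 5.85 × 0.7391 = 4.324 mV.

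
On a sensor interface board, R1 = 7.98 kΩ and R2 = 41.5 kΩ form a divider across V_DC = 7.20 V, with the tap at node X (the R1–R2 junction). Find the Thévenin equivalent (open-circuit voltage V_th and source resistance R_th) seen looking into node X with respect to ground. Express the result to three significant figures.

V_th ≈ 6.04 V, R_th ≈ 6.69 kΩ

With X open, the divider is unloaded: V_th = 7.20 × 41.5/49.48 = 6.039 V.
With V_DC suppressed (replaced by a short), R_th = R1 ‖ R2 = (7.980 × 41.5)/(7.980 + 41.5) = 6.693 kΩ.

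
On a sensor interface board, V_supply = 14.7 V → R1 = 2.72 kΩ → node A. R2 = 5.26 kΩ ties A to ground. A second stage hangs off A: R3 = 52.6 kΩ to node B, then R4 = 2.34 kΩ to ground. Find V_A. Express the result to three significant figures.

V_A ≈ 9.38 V

Node A sees R2 in parallel with the series input of stage 2, R3 + R4 = 54.94 kΩ.
R2 ‖ (R3+R4) = 4.800 kΩ.
First divider: V_A = V_supply · 4.800/(2.72 + 4.800) = 9.383 V.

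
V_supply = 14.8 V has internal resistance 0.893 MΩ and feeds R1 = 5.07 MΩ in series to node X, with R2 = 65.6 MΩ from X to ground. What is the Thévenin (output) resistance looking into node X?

R_th ≈ 5.47 MΩ

R1' = 0.893 + 5.07 = 5.963 MΩ (source resistance + R1).
With V_supply suppressed (replaced by a short), R_th = R1' ‖ R2 = (5.963 × 65.6)/(5.963 + 65.6) = 5.466 MΩ.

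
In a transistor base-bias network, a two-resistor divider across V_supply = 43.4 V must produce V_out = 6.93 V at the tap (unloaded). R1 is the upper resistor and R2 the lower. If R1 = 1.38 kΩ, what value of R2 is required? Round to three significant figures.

V_out/V_supply = R2/(R1+R2) = 0.1597.
R2 = R1 · 0.1597/(1 − 0.1597) = 0.2622 kΩ.

R2 ≈ 0.262 kΩ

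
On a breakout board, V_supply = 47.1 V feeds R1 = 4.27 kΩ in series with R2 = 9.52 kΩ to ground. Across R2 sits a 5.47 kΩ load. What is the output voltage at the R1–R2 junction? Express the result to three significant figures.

R2 ‖ R_L = (9.52 × 5.47)/(9.52 + 5.47) = 3.474 kΩ.
Voltage divider with the loaded lower leg: V_out = 47.1 × 3.474/(4.27 + 3.474) = 47.1 × 0.4486 = 21.13 V.
(Unloaded it would be 32.5 V; the load pulls it down.)

V_out ≈ 21.1 V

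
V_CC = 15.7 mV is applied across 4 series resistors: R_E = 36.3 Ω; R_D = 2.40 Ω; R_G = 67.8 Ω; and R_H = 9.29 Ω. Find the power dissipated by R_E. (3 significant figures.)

P ≈ 0.667 µW

Series current I = V_CC/ΣR = 15.7/115.8 = 0.1356 mA.
P(R_E) = I²·R_E = (0.1356)² × 36.3 = 0.6674 µW.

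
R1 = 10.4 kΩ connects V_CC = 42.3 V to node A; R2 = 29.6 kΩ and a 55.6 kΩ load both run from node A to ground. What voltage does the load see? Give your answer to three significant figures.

V_out ≈ 27.5 V

First combine the lower leg with the load: R2 ‖ R_L = 19.32 kΩ.
Then V_out = V_CC · R2'/(R1 + R2') = 42.3 × 19.32/29.72 = 27.50 V.
(Unloaded it would be 31.3 V; the load pulls it down.)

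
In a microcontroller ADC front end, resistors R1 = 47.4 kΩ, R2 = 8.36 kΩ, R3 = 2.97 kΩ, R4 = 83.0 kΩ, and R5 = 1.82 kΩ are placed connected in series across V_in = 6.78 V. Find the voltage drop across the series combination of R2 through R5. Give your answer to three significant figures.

Series total: ΣR = 47.4 + 8.36 + 2.97 + 83.0 + 1.82 = 143.6 kΩ.
R_{R2..R5} = 8.36 + 2.97 + 83.0 + 1.82 = 96.15 kΩ.
By the voltage-divider rule, V = 6.78 × 96.15/143.6 = 4.541 V.

V ≈ 4.54 V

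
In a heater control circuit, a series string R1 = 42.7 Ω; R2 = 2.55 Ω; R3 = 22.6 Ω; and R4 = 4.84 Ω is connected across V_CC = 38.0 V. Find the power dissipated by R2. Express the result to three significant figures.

The common current is I = 38.0/72.69 = 0.5228 A.
V(R2) = I·R = 1.333 V; P = V·I = 1.333 × 0.5228 = 0.6969 W.

P ≈ 0.697 W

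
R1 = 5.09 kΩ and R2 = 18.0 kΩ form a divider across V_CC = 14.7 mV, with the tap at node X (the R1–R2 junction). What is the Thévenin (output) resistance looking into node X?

R_th ≈ 3.97 kΩ

Looking into X with the source shorted: R_th = R1·R2/(R1+R2) = 5.090 × 18.0/23.09 = 3.968 kΩ.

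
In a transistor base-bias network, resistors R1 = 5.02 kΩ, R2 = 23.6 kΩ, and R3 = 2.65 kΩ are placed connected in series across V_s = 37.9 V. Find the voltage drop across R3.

V ≈ 3.21 V

ΣR = 5.02 + 23.6 + 2.65 = 31.27 kΩ.
By the voltage-divider rule, V = 37.9 × 2.650/31.27 = 3.212 V.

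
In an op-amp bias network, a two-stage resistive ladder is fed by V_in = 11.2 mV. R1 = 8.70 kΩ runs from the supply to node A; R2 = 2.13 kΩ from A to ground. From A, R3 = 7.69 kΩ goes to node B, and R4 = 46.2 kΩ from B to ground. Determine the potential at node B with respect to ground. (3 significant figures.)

V_B ≈ 1.83 mV

Looking into the second stage from A: R3 + R4 = 53.89 kΩ appears in parallel with R2.
R2 ‖ (R3+R4) = 2.049 kΩ.
So V_A = 11.2 × 0.1906 = 2.135 mV.
V_B = V_A × 0.8573 = 1.830 mV.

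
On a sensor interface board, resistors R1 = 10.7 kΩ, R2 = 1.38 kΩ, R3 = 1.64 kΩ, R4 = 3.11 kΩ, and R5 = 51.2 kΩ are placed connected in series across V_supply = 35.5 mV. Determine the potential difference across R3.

Series total: ΣR = 10.7 + 1.38 + 1.64 + 3.11 + 51.2 = 68.03 kΩ.
V = V_supply · R/ΣR = 35.5 × 0.02411 = 0.8558 mV.

V ≈ 0.856 mV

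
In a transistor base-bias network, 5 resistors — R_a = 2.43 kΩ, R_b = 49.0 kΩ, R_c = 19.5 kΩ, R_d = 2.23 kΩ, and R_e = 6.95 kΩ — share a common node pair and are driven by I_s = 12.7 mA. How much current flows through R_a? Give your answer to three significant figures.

ΣG = 1/2.43 + 1/49.0 + 1/19.5 + 1/2.23 + 1/6.95 = 1.076.
By the current-divider rule, I = I_s · G_k/ΣG = 12.7 × 0.3826 = 4.859 mA.

I ≈ 4.86 mA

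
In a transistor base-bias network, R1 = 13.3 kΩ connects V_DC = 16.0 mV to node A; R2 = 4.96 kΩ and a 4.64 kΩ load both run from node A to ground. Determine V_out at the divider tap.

First combine the lower leg with the load: R2 ‖ R_L = 2.397 kΩ.
Voltage divider with the loaded lower leg: V_out = 16.0 × 2.397/(13.3 + 2.397) = 16.0 × 0.1527 = 2.444 mV.

V_out ≈ 2.44 mV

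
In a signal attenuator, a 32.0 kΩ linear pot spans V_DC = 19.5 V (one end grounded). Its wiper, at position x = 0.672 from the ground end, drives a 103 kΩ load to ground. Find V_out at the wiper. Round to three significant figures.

V_out ≈ 12.3 V

Lower segment x·R_p = 21.50 kΩ; upper segment (1−x)·R_p = 10.50 kΩ.
(x·R_p) ‖ R_L = 17.79 kΩ.
Loaded-divider output: V_out = 19.5 × 0.6289 = 12.26 V.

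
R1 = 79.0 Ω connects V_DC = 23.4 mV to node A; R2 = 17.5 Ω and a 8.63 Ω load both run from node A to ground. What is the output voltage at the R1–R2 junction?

The load sits in parallel with R2, giving an effective lower resistance R2' = R2·R_L/(R2+R_L) = 5.780 Ω.
Now apply the divider: V_out = 23.4 × 0.06817 = 1.595 mV.

V_out ≈ 1.60 mV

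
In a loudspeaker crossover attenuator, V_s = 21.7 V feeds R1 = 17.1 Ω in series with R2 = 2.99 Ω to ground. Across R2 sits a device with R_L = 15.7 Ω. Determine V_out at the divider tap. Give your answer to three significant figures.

First combine the lower leg with the load: R2 ‖ R_L = 2.512 Ω.
Voltage divider with the loaded lower leg: V_out = 21.7 × 2.512/(17.1 + 2.512) = 21.7 × 0.1281 = 2.779 V.

V_out ≈ 2.78 V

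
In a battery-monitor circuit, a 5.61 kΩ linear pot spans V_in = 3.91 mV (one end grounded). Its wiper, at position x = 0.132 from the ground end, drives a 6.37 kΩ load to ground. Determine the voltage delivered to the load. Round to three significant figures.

Split the track: R_lower = x·R_p = 0.7405 kΩ, R_upper = (1−x)·R_p = 4.869 kΩ.
R_L loads the lower segment: effective lower R = 0.6634 kΩ.
Then V_out = V_in · 0.6634/(4.869 + 0.6634) = 0.4688 mV.
(Unloaded: V_out = x·V_in = 0.516 mV.)

V_out ≈ 0.469 mV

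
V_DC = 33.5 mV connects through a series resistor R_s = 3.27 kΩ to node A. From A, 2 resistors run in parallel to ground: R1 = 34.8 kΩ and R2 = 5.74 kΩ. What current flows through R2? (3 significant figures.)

Combine the parallel branches: R_p = (1/34.8 + 1/5.74)⁻¹ = 4.927 kΩ.
Node voltage V_A = V_DC · R_p/(R_s + R_p) = 33.5 × 0.6011 = 20.14 mV.
I(R2) = V_A / R2 = 20.14/5.74 = 3.508 µA.
(Equivalently: I_total = 4.087 µA, then current-divider fraction G_k/ΣG = 0.8584.)

I ≈ 3.51 µA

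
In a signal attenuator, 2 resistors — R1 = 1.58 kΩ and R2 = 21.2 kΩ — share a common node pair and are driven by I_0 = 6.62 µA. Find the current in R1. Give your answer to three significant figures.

I ≈ 6.16 µA

For two parallel branches, I_k = I_0 · (other R)/(sum of R).
So I = 6.62 × 21.2/22.78 = 6.161 µA.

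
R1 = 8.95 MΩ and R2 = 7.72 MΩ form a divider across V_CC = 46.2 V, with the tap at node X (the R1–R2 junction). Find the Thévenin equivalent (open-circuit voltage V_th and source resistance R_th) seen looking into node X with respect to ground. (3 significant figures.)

Open-circuit (no load on X): V_th = V_CC · R2/(R1 + R2) = 46.2 × 7.72/(8.950 + 7.72) = 21.40 V.
Zeroing V_CC shorts the top of R1 to ground, so R_th = R1 ‖ R2 = 4.145 MΩ.

V_th ≈ 21.4 V, R_th ≈ 4.14 MΩ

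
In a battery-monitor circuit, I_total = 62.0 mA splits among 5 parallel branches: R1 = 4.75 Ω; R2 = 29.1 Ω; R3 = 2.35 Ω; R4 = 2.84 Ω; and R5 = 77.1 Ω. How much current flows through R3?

I ≈ 25.5 mA

Total conductance ΣG = 1/4.75 + 1/29.1 + 1/2.35 + 1/2.84 + 1/77.1 = 1.036 (units of 1/Ω).
R3 takes the fraction G_k/ΣG = 0.4255/1.036 = 0.4109, so I = 62.0 × 0.4109 = 25.48 mA.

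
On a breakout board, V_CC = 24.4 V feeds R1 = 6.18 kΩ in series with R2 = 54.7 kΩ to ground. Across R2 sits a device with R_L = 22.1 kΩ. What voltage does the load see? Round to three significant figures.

R2 ‖ R_L = (54.7 × 22.1)/(54.7 + 22.1) = 15.74 kΩ.
Now apply the divider: V_out = 24.4 × 0.7181 = 17.52 V.

V_out ≈ 17.5 V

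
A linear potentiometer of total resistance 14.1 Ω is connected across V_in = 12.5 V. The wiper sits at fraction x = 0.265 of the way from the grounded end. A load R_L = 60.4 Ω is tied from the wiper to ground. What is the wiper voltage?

The pot divides into 10.36 Ω above the wiper and 3.736 Ω below.
Lower segment in parallel with the load: 3.736 ‖ 60.4 = 3.519 Ω.
Loaded-divider output: V_out = 12.5 × 0.2535 = 3.168 V.

V_out ≈ 3.17 V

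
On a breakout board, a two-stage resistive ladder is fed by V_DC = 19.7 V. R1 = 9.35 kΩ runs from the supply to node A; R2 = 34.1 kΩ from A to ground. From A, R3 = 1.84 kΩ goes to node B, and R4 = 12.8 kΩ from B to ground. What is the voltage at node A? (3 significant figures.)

The second stage (R3 + R4 = 14.64 kΩ) loads node A in parallel with R2.
Effective lower resistance at A: R2 ‖ 14.64 = 10.24 kΩ.
First divider: V_A = V_DC · 10.24/(9.35 + 10.24) = 10.30 V.

V_A ≈ 10.3 V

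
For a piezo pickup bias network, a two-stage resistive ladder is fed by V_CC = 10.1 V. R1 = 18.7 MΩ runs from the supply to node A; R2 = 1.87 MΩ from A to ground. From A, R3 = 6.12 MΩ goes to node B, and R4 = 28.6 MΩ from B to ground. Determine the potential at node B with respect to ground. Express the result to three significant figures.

V_B ≈ 0.721 V

The second stage (R3 + R4 = 34.72 MΩ) loads node A in parallel with R2.
Effective lower resistance at A: R2 ‖ 34.72 = 1.774 MΩ.
First divider: V_A = V_CC · 1.774/(18.7 + 1.774) = 0.8753 V.
Then the unloaded second divider: V_B = V_A × R4/(R3+R4) = 0.8753 × 0.8237 = 0.7210 V.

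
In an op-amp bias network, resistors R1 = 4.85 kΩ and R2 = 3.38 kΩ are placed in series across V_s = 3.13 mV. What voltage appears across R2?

ΣR = 4.85 + 3.38 = 8.230 kΩ.
Voltage divider: V = V_s · (3.380 / 8.230) = 3.13 × 0.4107 = 1.285 mV.

V ≈ 1.29 mV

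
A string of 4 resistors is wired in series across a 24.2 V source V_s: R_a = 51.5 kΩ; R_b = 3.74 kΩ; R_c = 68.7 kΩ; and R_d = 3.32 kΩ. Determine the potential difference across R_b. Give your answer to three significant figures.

V ≈ 0.711 V

ΣR = 51.5 + 3.74 + 68.7 + 3.32 = 127.3 kΩ.
V = V_s · R/ΣR = 24.2 × 0.02939 = 0.7112 V.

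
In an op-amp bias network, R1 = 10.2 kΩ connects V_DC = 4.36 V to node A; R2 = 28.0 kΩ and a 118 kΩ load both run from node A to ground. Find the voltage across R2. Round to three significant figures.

First combine the lower leg with the load: R2 ‖ R_L = 22.63 kΩ.
Then V_out = V_DC · R2'/(R1 + R2') = 4.36 × 22.63/32.83 = 3.005 V.
(Unloaded it would be 3.20 V; the load pulls it down.)

V_out ≈ 3.01 V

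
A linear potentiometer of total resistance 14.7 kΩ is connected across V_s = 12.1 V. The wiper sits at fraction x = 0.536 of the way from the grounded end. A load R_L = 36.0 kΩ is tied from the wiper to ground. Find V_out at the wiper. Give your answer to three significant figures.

V_out ≈ 5.89 V

Split the track: R_lower = x·R_p = 7.879 kΩ, R_upper = (1−x)·R_p = 6.821 kΩ.
R_L loads the lower segment: effective lower R = 6.464 kΩ.
Then V_out = V_s · 6.464/(6.821 + 6.464) = 5.888 V.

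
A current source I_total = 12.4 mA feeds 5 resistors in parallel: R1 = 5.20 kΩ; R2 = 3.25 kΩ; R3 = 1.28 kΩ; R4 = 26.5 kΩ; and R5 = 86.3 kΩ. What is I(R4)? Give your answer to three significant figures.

Total conductance ΣG = 1/5.20 + 1/3.25 + 1/1.28 + 1/26.5 + 1/86.3 = 1.331 (units of 1/kΩ).
R4 takes the fraction G_k/ΣG = 0.03774/1.331 = 0.02836, so I = 12.4 × 0.02836 = 0.3517 mA.

I ≈ 0.352 mA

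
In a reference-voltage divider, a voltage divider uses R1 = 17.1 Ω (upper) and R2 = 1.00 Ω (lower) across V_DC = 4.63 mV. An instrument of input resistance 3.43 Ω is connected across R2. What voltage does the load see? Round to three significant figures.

V_out ≈ 0.201 mV

R2 ‖ R_L = (1.00 × 3.43)/(1.00 + 3.43) = 0.7743 Ω.
Now apply the divider: V_out = 4.63 × 0.04332 = 0.2006 mV.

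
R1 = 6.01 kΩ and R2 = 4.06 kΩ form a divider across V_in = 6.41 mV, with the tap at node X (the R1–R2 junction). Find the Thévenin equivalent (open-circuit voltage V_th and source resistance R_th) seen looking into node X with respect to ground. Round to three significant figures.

Open-circuit (no load on X): V_th = V_in · R2/(R1 + R2) = 6.41 × 4.06/(6.010 + 4.06) = 2.584 mV.
With V_in suppressed (replaced by a short), R_th = R1 ‖ R2 = (6.010 × 4.06)/(6.010 + 4.06) = 2.423 kΩ.

V_th ≈ 2.58 mV, R_th ≈ 2.42 kΩ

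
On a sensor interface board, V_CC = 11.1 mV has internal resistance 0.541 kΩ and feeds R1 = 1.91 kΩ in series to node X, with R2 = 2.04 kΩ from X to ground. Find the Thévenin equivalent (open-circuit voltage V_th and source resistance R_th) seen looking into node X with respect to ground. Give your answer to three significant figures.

R1' = 0.541 + 1.91 = 2.451 kΩ (source resistance + R1).
V_th is the unloaded tap voltage: V_CC · R2/(R1'+R2) = 11.1 × 0.4542 = 5.042 mV.
With V_CC suppressed (replaced by a short), R_th = R1' ‖ R2 = (2.451 × 2.04)/(2.451 + 2.04) = 1.113 kΩ.

V_th ≈ 5.04 mV, R_th ≈ 1.11 kΩ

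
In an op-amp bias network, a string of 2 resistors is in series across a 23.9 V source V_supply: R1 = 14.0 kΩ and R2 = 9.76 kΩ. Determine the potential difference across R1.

Total series resistance ΣR = 14.0 + 9.76 = 23.76 kΩ.
Voltage divider: V = V_supply · (14.00 / 23.76) = 23.9 × 0.5892 = 14.08 V.

V ≈ 14.1 V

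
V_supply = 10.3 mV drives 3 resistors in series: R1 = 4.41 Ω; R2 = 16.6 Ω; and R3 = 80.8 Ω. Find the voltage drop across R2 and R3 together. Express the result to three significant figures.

ΣR = 4.41 + 16.6 + 80.8 = 101.8 Ω.
R_{R2..R3} = 16.6 + 80.8 = 97.40 Ω.
V = V_supply · R/ΣR = 10.3 × 0.9567 = 9.854 mV.

V ≈ 9.85 mV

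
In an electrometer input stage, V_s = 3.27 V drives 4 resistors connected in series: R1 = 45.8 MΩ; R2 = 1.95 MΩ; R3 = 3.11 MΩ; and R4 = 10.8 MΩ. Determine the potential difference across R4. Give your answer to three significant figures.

Total series resistance ΣR = 45.8 + 1.95 + 3.11 + 10.8 = 61.66 MΩ.
Voltage divider: V = V_s · (10.80 / 61.66) = 3.27 × 0.1752 = 0.5728 V.

V ≈ 0.573 V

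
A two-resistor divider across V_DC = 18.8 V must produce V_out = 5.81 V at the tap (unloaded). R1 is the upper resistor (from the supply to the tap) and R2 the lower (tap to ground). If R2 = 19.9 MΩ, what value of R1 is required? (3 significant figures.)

R1 ≈ 44.5 MΩ

The divider ratio is R2/(R1+R2) = 5.81/18.8 = 0.3090.
R1 = R2·(1/k − 1) = 19.9 × 2.236 = 44.49 MΩ.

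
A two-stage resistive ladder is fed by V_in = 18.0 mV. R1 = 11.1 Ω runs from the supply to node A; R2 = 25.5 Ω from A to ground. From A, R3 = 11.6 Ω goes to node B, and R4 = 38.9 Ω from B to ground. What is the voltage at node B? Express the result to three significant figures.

V_B ≈ 8.38 mV

Node A sees R2 in parallel with the series input of stage 2, R3 + R4 = 50.50 Ω.
R2 ‖ (R3+R4) = 16.94 Ω.
So V_A = 18.0 × 0.6042 = 10.88 mV.
Stage 2 is unloaded, so V_B = V_A · R4/(R3+R4) = 10.88 × 38.9/50.50 = 8.377 mV.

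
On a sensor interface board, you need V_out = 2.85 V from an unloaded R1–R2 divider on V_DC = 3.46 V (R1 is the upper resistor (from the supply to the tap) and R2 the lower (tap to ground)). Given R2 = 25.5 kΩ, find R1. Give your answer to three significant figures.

Required fraction k = V_out/V_DC = 0.8237.
Rearranging, R1 = R2·(1−k)/k = 25.5 × 0.2140 = 5.458 kΩ.

R1 ≈ 5.46 kΩ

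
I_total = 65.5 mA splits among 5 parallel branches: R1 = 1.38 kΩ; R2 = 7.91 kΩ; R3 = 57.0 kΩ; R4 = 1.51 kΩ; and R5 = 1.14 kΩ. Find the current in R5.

Total conductance ΣG = 1/1.38 + 1/7.91 + 1/57.0 + 1/1.51 + 1/1.14 = 2.408 (units of 1/kΩ).
By the current-divider rule, I = I_total · G_k/ΣG = 65.5 × 0.3643 = 23.86 mA.

I ≈ 23.9 mA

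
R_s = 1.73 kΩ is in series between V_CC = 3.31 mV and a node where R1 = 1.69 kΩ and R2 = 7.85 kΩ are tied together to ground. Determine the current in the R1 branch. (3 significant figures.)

I ≈ 0.873 µA

Parallel bank: R_p = 1/(1/1.69 + 1/7.85) = 1.391 kΩ.
V_A by voltage divider: V_A = 3.31 × 1.391/(1.73 + 1.391) = 1.475 mV.
Branch current I = V_A/R1 = 1.475/1.69 = 0.8728 µA.
(Check via current divider: I_total = 1.061 µA; share G_k/ΣG = 0.8229 → same result.)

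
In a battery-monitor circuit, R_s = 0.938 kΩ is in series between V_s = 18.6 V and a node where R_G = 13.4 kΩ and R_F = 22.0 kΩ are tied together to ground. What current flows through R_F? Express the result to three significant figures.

Parallel bank: R_p = 1/(1/13.4 + 1/22.0) = 8.328 kΩ.
Node voltage V_A = V_s · R_p/(R_s + R_p) = 18.6 × 0.8988 = 16.72 V.
Branch current I = V_A/R_F = 16.72/22.0 = 0.7599 mA.
(Equivalently: I_total = 2.007 mA, then current-divider fraction G_k/ΣG = 0.3785.)

I ≈ 0.760 mA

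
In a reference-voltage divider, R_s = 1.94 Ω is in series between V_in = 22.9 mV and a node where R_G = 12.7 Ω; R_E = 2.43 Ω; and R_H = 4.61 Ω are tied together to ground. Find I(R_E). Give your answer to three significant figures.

Parallel bank: R_p = 1/(1/12.7 + 1/2.43 + 1/4.61) = 1.414 Ω.
V_A by voltage divider: V_A = 22.9 × 1.414/(1.94 + 1.414) = 9.655 mV.
I(R_E) = V_A / R_E = 9.655/2.43 = 3.973 mA.
(Check via current divider: I_total = 6.828 mA; share G_k/ΣG = 0.5819 → same result.)

I ≈ 3.97 mA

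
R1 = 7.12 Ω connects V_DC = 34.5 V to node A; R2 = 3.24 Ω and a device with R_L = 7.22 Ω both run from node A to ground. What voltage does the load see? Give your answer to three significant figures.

First combine the lower leg with the load: R2 ‖ R_L = 2.236 Ω.
Now apply the divider: V_out = 34.5 × 0.2390 = 8.246 V.

V_out ≈ 8.25 V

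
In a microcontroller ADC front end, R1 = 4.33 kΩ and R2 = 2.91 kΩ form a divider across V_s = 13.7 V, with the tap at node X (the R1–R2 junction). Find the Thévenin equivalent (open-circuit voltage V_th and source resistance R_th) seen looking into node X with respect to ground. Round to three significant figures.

V_th ≈ 5.51 V, R_th ≈ 1.74 kΩ

V_th is the unloaded tap voltage: V_s · R2/(R1+R2) = 13.7 × 0.4019 = 5.506 V.
Looking into X with the source shorted: R_th = R1·R2/(R1+R2) = 4.330 × 2.91/7.240 = 1.740 kΩ.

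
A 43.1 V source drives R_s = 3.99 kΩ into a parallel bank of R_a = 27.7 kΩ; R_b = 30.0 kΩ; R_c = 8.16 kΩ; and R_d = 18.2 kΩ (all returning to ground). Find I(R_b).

I ≈ 0.724 mA

Parallel bank: R_p = 1/(1/27.7 + 1/30.0 + 1/8.16 + 1/18.2) = 4.050 kΩ.
V_A by voltage divider: V_A = 43.1 × 4.050/(3.99 + 4.050) = 21.71 V.
Branch current I = V_A/R_b = 21.71/30.0 = 0.7237 mA.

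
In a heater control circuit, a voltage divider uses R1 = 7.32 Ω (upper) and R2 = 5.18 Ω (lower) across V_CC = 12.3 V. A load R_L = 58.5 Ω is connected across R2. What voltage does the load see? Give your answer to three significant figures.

First combine the lower leg with the load: R2 ‖ R_L = 4.759 Ω.
Now apply the divider: V_out = 12.3 × 0.3940 = 4.846 V.

V_out ≈ 4.85 V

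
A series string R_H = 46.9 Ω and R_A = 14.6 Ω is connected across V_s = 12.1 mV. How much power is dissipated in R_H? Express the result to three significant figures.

Series current I = V_s/ΣR = 12.1/61.50 = 0.1967 mA.
P = I²R = 0.03871 × 46.9 = 1.815 µW.

P ≈ 1.82 µW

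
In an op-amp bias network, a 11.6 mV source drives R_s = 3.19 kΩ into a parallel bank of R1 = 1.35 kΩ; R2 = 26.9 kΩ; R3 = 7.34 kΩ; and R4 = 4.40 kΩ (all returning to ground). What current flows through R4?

Combine the parallel branches: R_p = (1/1.35 + 1/26.9 + 1/7.34 + 1/4.40)⁻¹ = 0.8761 kΩ.
Node voltage V_A = V_CC · R_p/(R_s + R_p) = 11.6 × 0.2155 = 2.499 mV.
I(R4) = V_A / R4 = 2.499/4.40 = 0.5680 µA.

I ≈ 0.568 µA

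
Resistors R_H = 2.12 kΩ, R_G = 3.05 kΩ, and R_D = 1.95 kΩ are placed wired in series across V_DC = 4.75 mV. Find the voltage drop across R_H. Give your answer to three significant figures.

ΣR = 2.12 + 3.05 + 1.95 = 7.120 kΩ.
By the voltage-divider rule, V = 4.75 × 2.120/7.120 = 1.414 mV.

V ≈ 1.41 mV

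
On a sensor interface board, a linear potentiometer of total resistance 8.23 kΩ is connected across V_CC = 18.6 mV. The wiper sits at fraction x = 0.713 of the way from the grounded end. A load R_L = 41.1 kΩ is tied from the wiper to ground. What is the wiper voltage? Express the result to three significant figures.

Lower segment x·R_p = 5.868 kΩ; upper segment (1−x)·R_p = 2.362 kΩ.
R_L loads the lower segment: effective lower R = 5.135 kΩ.
V_out = 18.6 × 5.135/(2.362 + 5.135) = 12.74 mV.

V_out ≈ 12.7 mV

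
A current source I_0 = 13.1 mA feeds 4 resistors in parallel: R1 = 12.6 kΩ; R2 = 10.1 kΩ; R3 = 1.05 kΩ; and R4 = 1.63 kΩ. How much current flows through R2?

I ≈ 0.744 mA

Conductances: ΣG = 1/12.6 + 1/10.1 + 1/1.05 + 1/1.63 = 1.744 (1/kΩ).
By the current-divider rule, I = I_0 · G_k/ΣG = 13.1 × 0.05676 = 0.7436 mA.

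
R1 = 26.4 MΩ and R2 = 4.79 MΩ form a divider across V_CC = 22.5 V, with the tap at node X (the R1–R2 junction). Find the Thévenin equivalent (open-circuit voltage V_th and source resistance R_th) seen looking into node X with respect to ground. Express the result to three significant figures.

Open-circuit (no load on X): V_th = V_CC · R2/(R1 + R2) = 22.5 × 4.79/(26.40 + 4.79) = 3.455 V.
With V_CC suppressed (replaced by a short), R_th = R1 ‖ R2 = (26.40 × 4.79)/(26.40 + 4.79) = 4.054 MΩ.

V_th ≈ 3.46 V, R_th ≈ 4.05 MΩ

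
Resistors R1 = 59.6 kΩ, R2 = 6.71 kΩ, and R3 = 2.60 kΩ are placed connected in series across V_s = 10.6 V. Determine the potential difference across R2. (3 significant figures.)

V ≈ 1.03 V

Series total: ΣR = 59.6 + 6.71 + 2.60 = 68.91 kΩ.
By the voltage-divider rule, V = 10.6 × 6.710/68.91 = 1.032 V.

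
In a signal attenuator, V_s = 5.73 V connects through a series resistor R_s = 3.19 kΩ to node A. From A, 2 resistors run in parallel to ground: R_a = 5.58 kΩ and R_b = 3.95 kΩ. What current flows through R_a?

I ≈ 0.432 mA

Equivalent of the parallel group: R_p = 2.313 kΩ.
V_A by voltage divider: V_A = 5.73 × 2.313/(3.19 + 2.313) = 2.408 V.
I(R_a) = V_A / R_a = 2.408/5.58 = 0.4316 mA.
(Check via current divider: I_total = 1.041 mA; share G_k/ΣG = 0.4145 → same result.)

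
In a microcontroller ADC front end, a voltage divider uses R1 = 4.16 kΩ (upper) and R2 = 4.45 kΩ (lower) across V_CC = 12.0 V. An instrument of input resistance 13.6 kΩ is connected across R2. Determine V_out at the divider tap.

First combine the lower leg with the load: R2 ‖ R_L = 3.353 kΩ.
Then V_out = V_CC · R2'/(R1 + R2') = 12.0 × 3.353/7.513 = 5.355 V.

V_out ≈ 5.36 V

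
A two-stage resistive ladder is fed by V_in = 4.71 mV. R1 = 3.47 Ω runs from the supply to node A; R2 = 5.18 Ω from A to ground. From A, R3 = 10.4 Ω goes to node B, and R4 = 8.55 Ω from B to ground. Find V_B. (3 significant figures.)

The second stage (R3 + R4 = 18.95 Ω) loads node A in parallel with R2.
Effective lower resistance at A: R2 ‖ 18.95 = 4.068 Ω.
V_A = 4.71 × 4.068/(3.47 + 4.068) = 2.542 mV.
Then the unloaded second divider: V_B = V_A × R4/(R3+R4) = 2.542 × 0.4512 = 1.147 mV.

V_B ≈ 1.15 mV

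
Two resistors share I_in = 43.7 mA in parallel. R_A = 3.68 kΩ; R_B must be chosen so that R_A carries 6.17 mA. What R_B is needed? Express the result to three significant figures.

R_B ≈ 0.605 kΩ

Two-branch current divider: I_A = I_in · R_B/(R_A + R_B).
6.17/43.7 = R_B/(R_A + R_B) → R_B = R_A · (0.1412)/(1 − 0.1412) = 3.68 × 0.1644 = 0.6050 kΩ.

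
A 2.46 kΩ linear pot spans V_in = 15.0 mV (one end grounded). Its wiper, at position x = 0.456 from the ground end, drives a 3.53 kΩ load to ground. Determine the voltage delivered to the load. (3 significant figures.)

V_out ≈ 5.83 mV

Split the track: R_lower = x·R_p = 1.122 kΩ, R_upper = (1−x)·R_p = 1.338 kΩ.
(x·R_p) ‖ R_L = 0.8513 kΩ.
Then V_out = V_in · 0.8513/(1.338 + 0.8513) = 5.832 mV.
(Unloaded: V_out = x·V_in = 6.84 mV.)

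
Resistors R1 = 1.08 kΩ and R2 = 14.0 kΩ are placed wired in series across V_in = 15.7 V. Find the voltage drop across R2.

V ≈ 14.6 V

ΣR = 1.08 + 14.0 = 15.08 kΩ.
V = V_in · R/ΣR = 15.7 × 0.9284 = 14.58 V.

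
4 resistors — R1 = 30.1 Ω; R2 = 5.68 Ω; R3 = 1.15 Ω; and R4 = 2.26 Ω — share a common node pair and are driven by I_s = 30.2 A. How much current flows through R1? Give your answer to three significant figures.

I ≈ 0.660 A

ΣG = 1/30.1 + 1/5.68 + 1/1.15 + 1/2.26 = 1.521.
Current divider: I(R1) = I_s · G_k/ΣG = 30.2 × (0.03322/1.521) = 30.2 × 0.02184 = 0.6595 A.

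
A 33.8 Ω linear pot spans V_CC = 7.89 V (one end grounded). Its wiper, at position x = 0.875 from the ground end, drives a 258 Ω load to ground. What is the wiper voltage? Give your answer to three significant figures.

Split the track: R_lower = x·R_p = 29.57 Ω, R_upper = (1−x)·R_p = 4.225 Ω.
(x·R_p) ‖ R_L = 26.53 Ω.
V_out = 7.89 × 26.53/(4.225 + 26.53) = 6.806 V.

V_out ≈ 6.81 V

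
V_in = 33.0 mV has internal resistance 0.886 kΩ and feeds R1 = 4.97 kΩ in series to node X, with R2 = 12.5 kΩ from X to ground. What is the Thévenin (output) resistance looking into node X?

R1' = 0.886 + 4.97 = 5.856 kΩ (source resistance + R1).
Looking into X with the source shorted: R_th = R1'·R2/(R1'+R2) = 5.856 × 12.5/18.36 = 3.988 kΩ.

R_th ≈ 3.99 kΩ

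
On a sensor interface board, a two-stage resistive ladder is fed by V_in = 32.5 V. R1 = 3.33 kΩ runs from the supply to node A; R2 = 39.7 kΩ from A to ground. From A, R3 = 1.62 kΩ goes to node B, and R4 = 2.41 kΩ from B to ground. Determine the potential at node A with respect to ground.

Looking into the second stage from A: R3 + R4 = 4.030 kΩ appears in parallel with R2.
Effective lower resistance at A: R2 ‖ 4.030 = 3.659 kΩ.
First divider: V_A = V_in · 3.659/(3.33 + 3.659) = 17.01 V.

V_A ≈ 17.0 V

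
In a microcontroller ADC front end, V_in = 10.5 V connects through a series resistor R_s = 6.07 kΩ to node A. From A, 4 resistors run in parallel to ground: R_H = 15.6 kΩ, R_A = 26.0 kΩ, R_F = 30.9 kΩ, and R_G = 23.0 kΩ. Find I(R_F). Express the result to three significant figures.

I ≈ 0.163 mA

Equivalent of the parallel group: R_p = 5.605 kΩ.
V_A = 10.5 × 5.605/11.68 = 5.041 V.
I(R_F) = V_A / R_F = 5.041/30.9 = 0.1631 mA.
(Check via current divider: I_total = 0.8993 mA; share G_k/ΣG = 0.1814 → same result.)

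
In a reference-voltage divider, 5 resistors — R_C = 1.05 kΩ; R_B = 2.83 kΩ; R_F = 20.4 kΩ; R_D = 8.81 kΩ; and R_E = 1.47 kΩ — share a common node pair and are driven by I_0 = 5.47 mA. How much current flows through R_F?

Conductances: ΣG = 1/1.05 + 1/2.83 + 1/20.4 + 1/8.81 + 1/1.47 = 2.149 (1/kΩ).
Current divider: I(R_F) = I_0 · G_k/ΣG = 5.47 × (0.04902/2.149) = 5.47 × 0.02282 = 0.1248 mA.

I ≈ 0.125 mA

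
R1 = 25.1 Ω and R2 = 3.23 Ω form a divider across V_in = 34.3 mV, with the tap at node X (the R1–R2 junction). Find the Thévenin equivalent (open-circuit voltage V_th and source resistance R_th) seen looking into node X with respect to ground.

V_th is the unloaded tap voltage: V_in · R2/(R1+R2) = 34.3 × 0.1140 = 3.911 mV.
With V_in suppressed (replaced by a short), R_th = R1 ‖ R2 = (25.10 × 3.23)/(25.10 + 3.23) = 2.862 Ω.

V_th ≈ 3.91 mV, R_th ≈ 2.86 Ω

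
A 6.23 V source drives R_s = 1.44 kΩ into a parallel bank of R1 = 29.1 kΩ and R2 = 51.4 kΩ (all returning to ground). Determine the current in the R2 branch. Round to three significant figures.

I ≈ 0.112 mA

Parallel bank: R_p = 1/(1/29.1 + 1/51.4) = 18.58 kΩ.
V_A = 6.23 × 18.58/20.02 = 5.782 V.
Branch current I = V_A/R2 = 5.782/51.4 = 0.1125 mA.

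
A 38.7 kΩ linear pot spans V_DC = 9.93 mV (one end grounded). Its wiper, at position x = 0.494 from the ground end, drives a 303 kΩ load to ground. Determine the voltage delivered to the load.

Lower segment x·R_p = 19.12 kΩ; upper segment (1−x)·R_p = 19.58 kΩ.
(x·R_p) ‖ R_L = 17.98 kΩ.
Loaded-divider output: V_out = 9.93 × 0.4787 = 4.754 mV.
(Unloaded: V_out = x·V_DC = 4.91 mV.)

V_out ≈ 4.75 mV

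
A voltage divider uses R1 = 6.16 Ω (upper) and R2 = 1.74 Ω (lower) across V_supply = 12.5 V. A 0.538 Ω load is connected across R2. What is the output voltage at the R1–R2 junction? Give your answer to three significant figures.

V_out ≈ 0.782 V

The load sits in parallel with R2, giving an effective lower resistance R2' = R2·R_L/(R2+R_L) = 0.4109 Ω.
Now apply the divider: V_out = 12.5 × 0.06254 = 0.7817 V.
(Unloaded it would be 2.75 V; the load pulls it down.)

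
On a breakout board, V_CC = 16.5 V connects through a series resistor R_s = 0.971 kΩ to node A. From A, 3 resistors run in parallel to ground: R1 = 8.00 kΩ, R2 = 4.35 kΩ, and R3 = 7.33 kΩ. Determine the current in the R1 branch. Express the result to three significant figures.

Equivalent of the parallel group: R_p = 2.035 kΩ.
V_A by voltage divider: V_A = 16.5 × 2.035/(0.971 + 2.035) = 11.17 V.
I(R1) = V_A / R1 = 11.17/8.00 = 1.396 mA.

I ≈ 1.40 mA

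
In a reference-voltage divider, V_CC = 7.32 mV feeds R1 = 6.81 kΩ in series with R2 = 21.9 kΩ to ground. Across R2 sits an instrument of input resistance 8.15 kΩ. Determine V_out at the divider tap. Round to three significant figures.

The load sits in parallel with R2, giving an effective lower resistance R2' = R2·R_L/(R2+R_L) = 5.940 kΩ.
Voltage divider with the loaded lower leg: V_out = 7.32 × 5.940/(6.81 + 5.940) = 7.32 × 0.4659 = 3.410 mV.

V_out ≈ 3.41 mV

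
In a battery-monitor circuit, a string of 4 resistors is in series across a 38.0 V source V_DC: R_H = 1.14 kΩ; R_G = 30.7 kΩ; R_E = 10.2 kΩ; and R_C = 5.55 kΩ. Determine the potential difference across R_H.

V ≈ 0.910 V

Total series resistance ΣR = 1.14 + 30.7 + 10.2 + 5.55 = 47.59 kΩ.
V = V_DC · R/ΣR = 38.0 × 0.02395 = 0.9103 V.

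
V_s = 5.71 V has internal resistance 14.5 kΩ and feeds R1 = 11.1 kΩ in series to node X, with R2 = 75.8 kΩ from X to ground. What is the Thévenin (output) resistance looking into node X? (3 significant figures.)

R_th ≈ 19.1 kΩ

R1' = 14.5 + 11.1 = 25.60 kΩ (source resistance + R1).
Zeroing V_s shorts the top of R1' to ground, so R_th = R1' ‖ R2 = 19.14 kΩ.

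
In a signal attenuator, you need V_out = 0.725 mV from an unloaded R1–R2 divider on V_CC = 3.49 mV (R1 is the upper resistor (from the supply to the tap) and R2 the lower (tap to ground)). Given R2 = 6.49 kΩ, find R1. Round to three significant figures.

V_out/V_CC = R2/(R1+R2) = 0.2077.
So R1 = R2 · (V_CC/V_out − 1) = 6.49 × (3.49/0.725 − 1) = 6.49 × 3.814 = 24.75 kΩ.

R1 ≈ 24.8 kΩ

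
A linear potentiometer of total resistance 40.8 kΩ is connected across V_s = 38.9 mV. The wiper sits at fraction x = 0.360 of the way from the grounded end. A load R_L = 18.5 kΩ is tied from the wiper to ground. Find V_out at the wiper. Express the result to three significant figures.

V_out ≈ 9.29 mV

Lower segment x·R_p = 14.69 kΩ; upper segment (1−x)·R_p = 26.11 kΩ.
Lower segment in parallel with the load: 14.69 ‖ 18.5 = 8.188 kΩ.
V_out = 38.9 × 8.188/(26.11 + 8.188) = 9.286 mV.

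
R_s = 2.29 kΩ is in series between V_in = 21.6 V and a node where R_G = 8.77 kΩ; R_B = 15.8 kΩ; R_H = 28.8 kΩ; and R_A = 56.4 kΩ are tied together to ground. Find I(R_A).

I ≈ 0.251 mA

Equivalent of the parallel group: R_p = 4.352 kΩ.
Node voltage V_A = V_in · R_p/(R_s + R_p) = 21.6 × 0.6552 = 14.15 V.
I(R_A) = V_A / R_A = 14.15/56.4 = 0.2509 mA.
(Equivalently: I_total = 3.252 mA, then current-divider fraction G_k/ΣG = 0.07717.)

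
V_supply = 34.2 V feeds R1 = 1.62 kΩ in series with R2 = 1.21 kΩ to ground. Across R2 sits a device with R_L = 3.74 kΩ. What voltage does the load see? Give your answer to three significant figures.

V_out ≈ 12.3 V

R2 ‖ R_L = (1.21 × 3.74)/(1.21 + 3.74) = 0.9142 kΩ.
Voltage divider with the loaded lower leg: V_out = 34.2 × 0.9142/(1.62 + 0.9142) = 34.2 × 0.3608 = 12.34 V.
(Unloaded it would be 14.6 V; the load pulls it down.)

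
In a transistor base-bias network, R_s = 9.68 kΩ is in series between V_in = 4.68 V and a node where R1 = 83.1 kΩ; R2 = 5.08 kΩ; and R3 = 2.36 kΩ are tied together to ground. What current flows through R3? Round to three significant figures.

I ≈ 0.278 mA

Parallel bank: R_p = 1/(1/83.1 + 1/5.08 + 1/2.36) = 1.581 kΩ.
V_A = 4.68 × 1.581/11.26 = 0.6570 V.
Branch current I = V_A/R3 = 0.6570/2.36 = 0.2784 mA.
(Equivalently: I_total = 0.4156 mA, then current-divider fraction G_k/ΣG = 0.6698.)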